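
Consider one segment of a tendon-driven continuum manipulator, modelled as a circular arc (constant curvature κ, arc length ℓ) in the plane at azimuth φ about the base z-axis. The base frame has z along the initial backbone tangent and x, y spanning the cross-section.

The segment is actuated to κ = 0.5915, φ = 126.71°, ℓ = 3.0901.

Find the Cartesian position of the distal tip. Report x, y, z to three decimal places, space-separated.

θ = κ·ℓ = 0.5915 × 3.0901 = 1.82779 rad
ρ = (1 − cos θ)/κ = (1 − -0.25418)/0.5915 = 2.12033
z = sin θ / κ = 0.96716/0.5915 = 1.63509
x = ρ cos φ = 2.12033 × cos(126.71°) = -1.26746
y = ρ sin φ = 2.12033 × sin(126.71°) = 1.69981

-1.267 1.700 1.635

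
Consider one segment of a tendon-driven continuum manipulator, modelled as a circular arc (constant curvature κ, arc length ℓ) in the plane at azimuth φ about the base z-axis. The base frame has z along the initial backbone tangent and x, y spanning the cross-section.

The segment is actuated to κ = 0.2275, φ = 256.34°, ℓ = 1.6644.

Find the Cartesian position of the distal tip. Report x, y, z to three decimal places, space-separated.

θ = κ·ℓ = 0.2275 × 1.6644 = 0.37865 rad
ρ = (1 − cos θ)/κ = (1 − 0.92916)/0.2275 = 0.31137
z = sin θ / κ = 0.36967/0.2275 = 1.62491
x = ρ cos φ = 0.31137 × cos(256.34°) = -0.07353
y = ρ sin φ = 0.31137 × sin(256.34°) = -0.30256

-0.074 -0.303 1.625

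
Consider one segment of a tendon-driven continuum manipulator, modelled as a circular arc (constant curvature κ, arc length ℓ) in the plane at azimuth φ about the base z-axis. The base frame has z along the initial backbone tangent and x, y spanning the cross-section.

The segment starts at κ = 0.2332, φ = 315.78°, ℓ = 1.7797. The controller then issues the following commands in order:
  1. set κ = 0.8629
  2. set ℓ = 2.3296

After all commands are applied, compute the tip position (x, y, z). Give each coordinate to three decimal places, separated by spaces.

1.184 -1.152 1.049

initial: κ=0.2332, φ=315.78°, ℓ=1.7797
cmd 1: set κ=0.8629 → (κ,φ,ℓ)=(0.8629,315.78°,1.7797) → tip=(0.8014,-0.7799,1.1582)
cmd 2: set ℓ=2.3296 → (κ,φ,ℓ)=(0.8629,315.78°,2.3296) → tip=(1.1839,-1.1520,1.0488)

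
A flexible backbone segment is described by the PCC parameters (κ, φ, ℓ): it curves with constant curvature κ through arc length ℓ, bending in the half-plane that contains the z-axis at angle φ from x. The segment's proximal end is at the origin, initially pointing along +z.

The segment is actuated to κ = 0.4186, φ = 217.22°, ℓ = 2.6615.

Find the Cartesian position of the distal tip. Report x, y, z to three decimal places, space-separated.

-1.063 -0.808 2.144

θ = κ·ℓ = 0.4186 × 2.6615 = 1.11410 rad
ρ = (1 − cos θ)/κ = (1 − 0.44098)/0.4186 = 1.33545
z = sin θ / κ = 0.89752/0.4186 = 2.14409
x = ρ cos φ = 1.33545 × cos(217.22°) = -1.06344
y = ρ sin φ = 1.33545 × sin(217.22°) = -0.80778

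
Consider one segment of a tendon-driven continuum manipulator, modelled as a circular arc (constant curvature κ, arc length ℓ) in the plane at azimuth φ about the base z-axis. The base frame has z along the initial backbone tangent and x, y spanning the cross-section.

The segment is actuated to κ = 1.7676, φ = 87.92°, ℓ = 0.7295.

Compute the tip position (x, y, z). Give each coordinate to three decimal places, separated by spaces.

θ = κ·ℓ = 1.7676 × 0.7295 = 1.28946 rad
ρ = (1 − cos θ)/κ = (1 − 0.27764)/1.7676 = 0.40867
z = sin θ / κ = 0.96069/1.7676 = 0.54350
x = ρ cos φ = 0.40867 × cos(87.92°) = 0.01483
y = ρ sin φ = 0.40867 × sin(87.92°) = 0.40840

0.015 0.408 0.543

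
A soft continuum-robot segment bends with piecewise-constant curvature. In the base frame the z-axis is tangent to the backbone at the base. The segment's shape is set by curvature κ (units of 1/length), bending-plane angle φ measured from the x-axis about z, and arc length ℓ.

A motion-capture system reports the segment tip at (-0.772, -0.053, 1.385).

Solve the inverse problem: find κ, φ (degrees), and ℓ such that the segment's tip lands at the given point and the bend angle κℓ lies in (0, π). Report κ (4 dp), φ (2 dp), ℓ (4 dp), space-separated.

0.6149 183.93 1.6573

ρ = √(x²+y²) = √(-0.772² + -0.053²) = 0.77382
φ = atan2(y, x) mod 360° = atan2(-0.053, -0.772) = 183.9274°
|p|² = ρ² + z² = 0.77382² + 1.385² = 2.51702
κ = 2ρ / |p|² = 2×0.77382 / 2.51702 = 0.61487
θ = 2·atan2(ρ, z) = 2·atan2(0.77382, 1.385) = 1.01902 rad
ℓ = θ/κ = 1.01902/0.61487 = 1.65729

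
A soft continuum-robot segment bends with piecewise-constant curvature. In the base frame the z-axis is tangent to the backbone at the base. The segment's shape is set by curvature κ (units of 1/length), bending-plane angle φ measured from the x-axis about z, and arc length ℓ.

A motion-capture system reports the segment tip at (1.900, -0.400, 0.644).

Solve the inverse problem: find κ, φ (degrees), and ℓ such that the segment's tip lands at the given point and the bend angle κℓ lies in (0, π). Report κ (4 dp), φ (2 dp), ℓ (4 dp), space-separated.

ρ = √(x²+y²) = √(1.900² + -0.400²) = 1.94165
φ = atan2(y, x) mod 360° = atan2(-0.400, 1.900) = 348.1113°
|p|² = ρ² + z² = 1.94165² + 0.644² = 4.18474
κ = 2ρ / |p|² = 2×1.94165 / 4.18474 = 0.92797
θ = 2·atan2(ρ, z) = 2·atan2(1.94165, 0.644) = 2.50107 rad
ℓ = θ/κ = 2.50107/0.92797 = 2.69522

0.9280 348.11 2.6952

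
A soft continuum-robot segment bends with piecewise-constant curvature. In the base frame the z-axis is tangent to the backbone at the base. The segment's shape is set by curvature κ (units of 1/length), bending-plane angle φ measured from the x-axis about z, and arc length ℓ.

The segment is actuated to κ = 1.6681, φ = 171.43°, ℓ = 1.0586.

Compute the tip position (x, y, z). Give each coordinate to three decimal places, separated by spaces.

θ = κ·ℓ = 1.6681 × 1.0586 = 1.76585 rad
ρ = (1 − cos θ)/κ = (1 − -0.19382)/1.6681 = 0.71568
z = sin θ / κ = 0.98104/1.6681 = 0.58812
x = ρ cos φ = 0.71568 × cos(171.43°) = -0.70769
y = ρ sin φ = 0.71568 × sin(171.43°) = 0.10665

-0.708 0.107 0.588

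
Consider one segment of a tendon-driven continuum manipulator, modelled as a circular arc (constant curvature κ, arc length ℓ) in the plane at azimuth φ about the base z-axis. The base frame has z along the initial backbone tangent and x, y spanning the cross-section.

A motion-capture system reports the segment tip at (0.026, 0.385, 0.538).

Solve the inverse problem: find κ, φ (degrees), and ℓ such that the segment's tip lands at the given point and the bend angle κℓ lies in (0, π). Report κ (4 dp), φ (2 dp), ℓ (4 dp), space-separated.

ρ = √(x²+y²) = √(0.026² + 0.385²) = 0.38588
φ = atan2(y, x) mod 360° = atan2(0.385, 0.026) = 86.1365°
|p|² = ρ² + z² = 0.38588² + 0.538² = 0.43835
κ = 2ρ / |p|² = 2×0.38588 / 0.43835 = 1.76061
θ = 2·atan2(ρ, z) = 2·atan2(0.38588, 0.538) = 1.24441 rad
ℓ = θ/κ = 1.24441/1.76061 = 0.70681

1.7606 86.14 0.7068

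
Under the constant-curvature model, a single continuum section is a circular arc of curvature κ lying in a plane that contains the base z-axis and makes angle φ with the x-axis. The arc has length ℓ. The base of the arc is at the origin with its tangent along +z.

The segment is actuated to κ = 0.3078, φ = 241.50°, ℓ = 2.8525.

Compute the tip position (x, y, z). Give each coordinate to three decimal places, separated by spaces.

-0.560 -1.032 2.500

θ = κ·ℓ = 0.3078 × 2.8525 = 0.87800 rad
ρ = (1 − cos θ)/κ = (1 − 0.63869)/0.3078 = 1.17384
z = sin θ / κ = 0.76946/0.3078 = 2.49988
x = ρ cos φ = 1.17384 × cos(241.50°) = -0.56011
y = ρ sin φ = 1.17384 × sin(241.50°) = -1.03159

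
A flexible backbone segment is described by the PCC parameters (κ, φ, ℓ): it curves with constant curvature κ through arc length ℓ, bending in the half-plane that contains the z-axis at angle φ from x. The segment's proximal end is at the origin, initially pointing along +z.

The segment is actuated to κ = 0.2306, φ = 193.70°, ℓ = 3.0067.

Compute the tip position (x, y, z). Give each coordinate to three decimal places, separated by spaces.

-0.973 -0.237 2.772

θ = κ·ℓ = 0.2306 × 3.0067 = 0.69335 rad
ρ = (1 − cos θ)/κ = (1 − 0.76911)/0.2306 = 1.00125
z = sin θ / κ = 0.63911/0.2306 = 2.77152
x = ρ cos φ = 1.00125 × cos(193.70°) = -0.97276
y = ρ sin φ = 1.00125 × sin(193.70°) = -0.23713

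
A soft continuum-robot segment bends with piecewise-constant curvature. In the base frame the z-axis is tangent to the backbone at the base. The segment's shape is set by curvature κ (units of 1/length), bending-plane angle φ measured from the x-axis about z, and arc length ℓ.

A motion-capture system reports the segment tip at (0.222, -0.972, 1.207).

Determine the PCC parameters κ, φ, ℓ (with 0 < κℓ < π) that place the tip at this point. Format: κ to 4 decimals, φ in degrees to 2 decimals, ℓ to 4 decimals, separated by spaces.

ρ = √(x²+y²) = √(0.222² + -0.972²) = 0.99703
φ = atan2(y, x) mod 360° = atan2(-0.972, 0.222) = 282.8654°
|p|² = ρ² + z² = 0.99703² + 1.207² = 2.45092
κ = 2ρ / |p|² = 2×0.99703 / 2.45092 = 0.81360
θ = 2·atan2(ρ, z) = 2·atan2(0.99703, 1.207) = 1.38084 rad
ℓ = θ/κ = 1.38084/0.81360 = 1.69720

0.8136 282.87 1.6972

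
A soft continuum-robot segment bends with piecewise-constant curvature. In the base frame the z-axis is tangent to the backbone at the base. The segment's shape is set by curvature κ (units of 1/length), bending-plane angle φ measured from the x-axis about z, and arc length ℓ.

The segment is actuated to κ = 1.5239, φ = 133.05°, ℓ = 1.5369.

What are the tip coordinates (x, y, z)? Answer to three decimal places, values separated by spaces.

θ = κ·ℓ = 1.5239 × 1.5369 = 2.34208 rad
ρ = (1 − cos θ)/κ = (1 − -0.69706)/1.5239 = 1.11363
z = sin θ / κ = 0.71702/1.5239 = 0.47051
x = ρ cos φ = 1.11363 × cos(133.05°) = -0.76020
y = ρ sin φ = 1.11363 × sin(133.05°) = 0.81379

-0.760 0.814 0.471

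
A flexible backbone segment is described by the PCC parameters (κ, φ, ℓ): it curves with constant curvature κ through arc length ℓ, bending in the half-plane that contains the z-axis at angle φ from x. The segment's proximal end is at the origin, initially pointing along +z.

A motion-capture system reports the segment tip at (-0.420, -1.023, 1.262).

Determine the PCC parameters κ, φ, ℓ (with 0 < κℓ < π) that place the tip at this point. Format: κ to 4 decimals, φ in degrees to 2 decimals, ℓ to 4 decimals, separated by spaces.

0.7855 247.68 1.8320

ρ = √(x²+y²) = √(-0.420² + -1.023²) = 1.10586
φ = atan2(y, x) mod 360° = atan2(-1.023, -0.420) = 247.6790°
|p|² = ρ² + z² = 1.10586² + 1.262² = 2.81557
κ = 2ρ / |p|² = 2×1.10586 / 2.81557 = 0.78553
θ = 2·atan2(ρ, z) = 2·atan2(1.10586, 1.262) = 1.43911 rad
ℓ = θ/κ = 1.43911/0.78553 = 1.83201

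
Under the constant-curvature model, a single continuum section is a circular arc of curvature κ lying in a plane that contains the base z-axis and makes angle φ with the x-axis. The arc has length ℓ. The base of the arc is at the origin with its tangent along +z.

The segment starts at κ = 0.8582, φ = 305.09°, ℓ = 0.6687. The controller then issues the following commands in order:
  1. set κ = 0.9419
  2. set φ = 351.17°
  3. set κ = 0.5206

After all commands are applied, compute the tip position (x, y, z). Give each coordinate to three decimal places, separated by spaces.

0.114 -0.018 0.655

initial: κ=0.8582, φ=305.09°, ℓ=0.6687
cmd 1: set κ=0.9419 → (κ,φ,ℓ)=(0.9419,305.09°,0.6687) → tip=(0.1171,-0.1667,0.6254)
cmd 2: set φ=351.17° → (κ,φ,ℓ)=(0.9419,351.17°,0.6687) → tip=(0.2013,-0.0313,0.6254)
cmd 3: set κ=0.5206 → (κ,φ,ℓ)=(0.5206,351.17°,0.6687) → tip=(0.1139,-0.0177,0.6553)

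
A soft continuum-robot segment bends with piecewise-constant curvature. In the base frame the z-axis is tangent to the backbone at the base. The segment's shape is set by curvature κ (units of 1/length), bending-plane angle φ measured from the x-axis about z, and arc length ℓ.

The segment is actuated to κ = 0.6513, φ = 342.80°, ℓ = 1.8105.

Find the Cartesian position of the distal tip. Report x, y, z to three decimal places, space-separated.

θ = κ·ℓ = 0.6513 × 1.8105 = 1.17918 rad
ρ = (1 − cos θ)/κ = (1 − 0.38168)/0.6513 = 0.94936
z = sin θ / κ = 0.92429/0.6513 = 1.41915
x = ρ cos φ = 0.94936 × cos(342.80°) = 0.90690
y = ρ sin φ = 0.94936 × sin(342.80°) = -0.28073

0.907 -0.281 1.419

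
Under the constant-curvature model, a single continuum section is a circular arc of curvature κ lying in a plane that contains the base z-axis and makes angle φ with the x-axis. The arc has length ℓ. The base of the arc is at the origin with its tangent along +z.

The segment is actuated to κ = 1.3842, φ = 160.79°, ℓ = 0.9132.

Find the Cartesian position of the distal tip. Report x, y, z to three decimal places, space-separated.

-0.476 0.166 0.689

θ = κ·ℓ = 1.3842 × 0.9132 = 1.26405 rad
ρ = (1 − cos θ)/κ = (1 − 0.30196)/1.3842 = 0.50429
z = sin θ / κ = 0.95332/1.3842 = 0.68872
x = ρ cos φ = 0.50429 × cos(160.79°) = -0.47621
y = ρ sin φ = 0.50429 × sin(160.79°) = 0.16593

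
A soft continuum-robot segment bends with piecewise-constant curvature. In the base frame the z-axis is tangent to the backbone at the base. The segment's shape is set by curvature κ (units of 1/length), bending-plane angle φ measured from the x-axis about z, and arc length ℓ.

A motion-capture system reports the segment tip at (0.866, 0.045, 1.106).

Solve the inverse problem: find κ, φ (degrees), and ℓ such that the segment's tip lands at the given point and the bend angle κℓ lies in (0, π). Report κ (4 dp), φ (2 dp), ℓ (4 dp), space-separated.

0.8780 2.97 1.5146

ρ = √(x²+y²) = √(0.866² + 0.045²) = 0.86717
φ = atan2(y, x) mod 360° = atan2(0.045, 0.866) = 2.9746°
|p|² = ρ² + z² = 0.86717² + 1.106² = 1.97522
κ = 2ρ / |p|² = 2×0.86717 / 1.97522 = 0.87805
θ = 2·atan2(ρ, z) = 2·atan2(0.86717, 1.106) = 1.32989 rad
ℓ = θ/κ = 1.32989/0.87805 = 1.51460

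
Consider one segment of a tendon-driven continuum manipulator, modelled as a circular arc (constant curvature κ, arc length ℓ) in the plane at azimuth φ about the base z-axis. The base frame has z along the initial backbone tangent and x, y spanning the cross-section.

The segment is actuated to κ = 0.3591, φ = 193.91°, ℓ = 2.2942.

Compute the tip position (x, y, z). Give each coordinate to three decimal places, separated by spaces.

-0.867 -0.215 2.043

θ = κ·ℓ = 0.3591 × 2.2942 = 0.82385 rad
ρ = (1 − cos θ)/κ = (1 − 0.67940)/0.3591 = 0.89278
z = sin θ / κ = 0.73377/0.3591 = 2.04334
x = ρ cos φ = 0.89278 × cos(193.91°) = -0.86660
y = ρ sin φ = 0.89278 × sin(193.91°) = -0.21462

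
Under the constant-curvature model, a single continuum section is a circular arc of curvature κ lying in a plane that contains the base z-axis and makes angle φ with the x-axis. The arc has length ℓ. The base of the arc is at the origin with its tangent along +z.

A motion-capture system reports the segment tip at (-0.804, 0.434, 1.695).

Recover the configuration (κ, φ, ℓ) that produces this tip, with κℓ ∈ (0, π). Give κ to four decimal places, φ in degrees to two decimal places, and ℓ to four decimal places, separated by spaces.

ρ = √(x²+y²) = √(-0.804² + 0.434²) = 0.91366
φ = atan2(y, x) mod 360° = atan2(0.434, -0.804) = 151.6398°
|p|² = ρ² + z² = 0.91366² + 1.695² = 3.70780
κ = 2ρ / |p|² = 2×0.91366 / 3.70780 = 0.49283
θ = 2·atan2(ρ, z) = 2·atan2(0.91366, 1.695) = 0.98877 rad
ℓ = θ/κ = 0.98877/0.49283 = 2.00630

0.4928 151.64 2.0063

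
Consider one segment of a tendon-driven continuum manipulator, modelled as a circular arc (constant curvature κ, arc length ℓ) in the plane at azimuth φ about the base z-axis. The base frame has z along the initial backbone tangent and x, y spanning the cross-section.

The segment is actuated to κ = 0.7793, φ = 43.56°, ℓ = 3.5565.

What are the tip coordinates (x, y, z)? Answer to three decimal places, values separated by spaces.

θ = κ·ℓ = 0.7793 × 3.5565 = 2.77158 rad
ρ = (1 − cos θ)/κ = (1 − -0.93232)/0.7793 = 2.47956
z = sin θ / κ = 0.36163/0.7793 = 0.46404
x = ρ cos φ = 2.47956 × cos(43.56°) = 1.79682
y = ρ sin φ = 2.47956 × sin(43.56°) = 1.70870

1.797 1.709 0.464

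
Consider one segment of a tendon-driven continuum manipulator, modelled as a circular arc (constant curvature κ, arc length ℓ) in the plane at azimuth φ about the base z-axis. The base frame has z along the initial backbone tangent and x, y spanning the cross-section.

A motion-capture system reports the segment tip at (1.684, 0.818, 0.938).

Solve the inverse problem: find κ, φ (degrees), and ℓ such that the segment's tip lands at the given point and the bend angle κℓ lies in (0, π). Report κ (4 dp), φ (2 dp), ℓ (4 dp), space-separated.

ρ = √(x²+y²) = √(1.684² + 0.818²) = 1.87216
φ = atan2(y, x) mod 360° = atan2(0.818, 1.684) = 25.9081°
|p|² = ρ² + z² = 1.87216² + 0.938² = 4.38482
κ = 2ρ / |p|² = 2×1.87216 / 4.38482 = 0.85393
θ = 2·atan2(ρ, z) = 2·atan2(1.87216, 0.938) = 2.21266 rad
ℓ = θ/κ = 2.21266/0.85393 = 2.59116

0.8539 25.91 2.5912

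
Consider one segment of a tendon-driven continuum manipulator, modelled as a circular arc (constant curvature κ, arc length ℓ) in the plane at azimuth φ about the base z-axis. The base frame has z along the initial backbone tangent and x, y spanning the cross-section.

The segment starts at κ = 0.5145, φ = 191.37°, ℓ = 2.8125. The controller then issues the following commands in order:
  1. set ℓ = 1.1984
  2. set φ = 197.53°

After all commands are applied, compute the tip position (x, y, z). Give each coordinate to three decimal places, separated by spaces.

initial: κ=0.5145, φ=191.37°, ℓ=2.8125
cmd 1: set ℓ=1.1984 → (κ,φ,ℓ)=(0.5145,191.37°,1.1984) → tip=(-0.3509,-0.0706,1.1239)
cmd 2: set φ=197.53° → (κ,φ,ℓ)=(0.5145,197.53°,1.1984) → tip=(-0.3413,-0.1078,1.1239)

-0.341 -0.108 1.124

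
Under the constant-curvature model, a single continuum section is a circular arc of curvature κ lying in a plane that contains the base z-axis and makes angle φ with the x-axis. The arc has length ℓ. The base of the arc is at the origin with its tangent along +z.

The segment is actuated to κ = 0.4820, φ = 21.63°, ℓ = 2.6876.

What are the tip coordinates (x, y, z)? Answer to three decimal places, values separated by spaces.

θ = κ·ℓ = 0.4820 × 2.6876 = 1.29542 rad
ρ = (1 − cos θ)/κ = (1 − 0.27191)/0.4820 = 1.51057
z = sin θ / κ = 0.96232/0.4820 = 1.99652
x = ρ cos φ = 1.51057 × cos(21.63°) = 1.40420
y = ρ sin φ = 1.51057 × sin(21.63°) = 0.55681

1.404 0.557 1.997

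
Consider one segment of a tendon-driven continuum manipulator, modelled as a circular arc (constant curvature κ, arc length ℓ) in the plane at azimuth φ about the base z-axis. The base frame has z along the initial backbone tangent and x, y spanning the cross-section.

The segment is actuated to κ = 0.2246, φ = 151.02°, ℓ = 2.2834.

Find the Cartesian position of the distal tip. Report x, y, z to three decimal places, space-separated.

θ = κ·ℓ = 0.2246 × 2.2834 = 0.51285 rad
ρ = (1 − cos θ)/κ = (1 − 0.87135)/0.2246 = 0.57280
z = sin θ / κ = 0.49066/0.2246 = 2.18461
x = ρ cos φ = 0.57280 × cos(151.02°) = -0.50108
y = ρ sin φ = 0.57280 × sin(151.02°) = 0.27752

-0.501 0.278 2.185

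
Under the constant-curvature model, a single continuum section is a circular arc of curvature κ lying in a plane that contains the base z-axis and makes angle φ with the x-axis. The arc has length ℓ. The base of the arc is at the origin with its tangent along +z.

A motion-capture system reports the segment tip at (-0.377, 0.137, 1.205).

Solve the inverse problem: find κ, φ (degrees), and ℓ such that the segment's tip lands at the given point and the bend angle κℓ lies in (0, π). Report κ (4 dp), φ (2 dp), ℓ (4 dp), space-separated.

ρ = √(x²+y²) = √(-0.377² + 0.137²) = 0.40112
φ = atan2(y, x) mod 360° = atan2(0.137, -0.377) = 160.0291°
|p|² = ρ² + z² = 0.40112² + 1.205² = 1.61292
κ = 2ρ / |p|² = 2×0.40112 / 1.61292 = 0.49738
θ = 2·atan2(ρ, z) = 2·atan2(0.40112, 1.205) = 0.64269 rad
ℓ = θ/κ = 0.64269/0.49738 = 1.29213

0.4974 160.03 1.2921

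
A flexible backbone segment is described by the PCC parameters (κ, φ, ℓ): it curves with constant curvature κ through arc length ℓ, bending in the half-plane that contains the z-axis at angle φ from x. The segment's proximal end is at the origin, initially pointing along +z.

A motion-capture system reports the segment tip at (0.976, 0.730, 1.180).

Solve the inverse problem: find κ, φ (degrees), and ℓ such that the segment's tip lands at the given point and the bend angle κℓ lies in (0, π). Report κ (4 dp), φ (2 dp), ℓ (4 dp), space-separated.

0.8470 36.79 1.8927

ρ = √(x²+y²) = √(0.976² + 0.730²) = 1.21880
φ = atan2(y, x) mod 360° = atan2(0.730, 0.976) = 36.7947°
|p|² = ρ² + z² = 1.21880² + 1.180² = 2.87788
κ = 2ρ / |p|² = 2×1.21880 / 2.87788 = 0.84701
θ = 2·atan2(ρ, z) = 2·atan2(1.21880, 1.180) = 1.60314 rad
ℓ = θ/κ = 1.60314/0.84701 = 1.89270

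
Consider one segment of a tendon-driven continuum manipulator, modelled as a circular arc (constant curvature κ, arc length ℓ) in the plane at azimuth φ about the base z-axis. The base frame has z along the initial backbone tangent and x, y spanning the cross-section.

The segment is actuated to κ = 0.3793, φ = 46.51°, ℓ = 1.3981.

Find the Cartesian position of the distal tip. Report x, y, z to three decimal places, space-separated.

θ = κ·ℓ = 0.3793 × 1.3981 = 0.53030 rad
ρ = (1 − cos θ)/κ = (1 − 0.86266)/0.3793 = 0.36210
z = sin θ / κ = 0.50579/0.3793 = 1.33349
x = ρ cos φ = 0.36210 × cos(46.51°) = 0.24921
y = ρ sin φ = 0.36210 × sin(46.51°) = 0.26270

0.249 0.263 1.333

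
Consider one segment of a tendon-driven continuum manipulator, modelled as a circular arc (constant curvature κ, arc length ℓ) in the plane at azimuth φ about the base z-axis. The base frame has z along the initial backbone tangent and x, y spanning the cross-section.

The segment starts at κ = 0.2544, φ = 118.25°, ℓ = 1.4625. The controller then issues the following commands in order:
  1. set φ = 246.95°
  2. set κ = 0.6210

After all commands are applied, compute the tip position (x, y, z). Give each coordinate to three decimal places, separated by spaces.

-0.243 -0.570 1.270

initial: κ=0.2544, φ=118.25°, ℓ=1.4625
cmd 1: set φ=246.95° → (κ,φ,ℓ)=(0.2544,246.95°,1.4625) → tip=(-0.1053,-0.2475,1.4290)
cmd 2: set κ=0.6210 → (κ,φ,ℓ)=(0.6210,246.95°,1.4625) → tip=(-0.2426,-0.5702,1.2696)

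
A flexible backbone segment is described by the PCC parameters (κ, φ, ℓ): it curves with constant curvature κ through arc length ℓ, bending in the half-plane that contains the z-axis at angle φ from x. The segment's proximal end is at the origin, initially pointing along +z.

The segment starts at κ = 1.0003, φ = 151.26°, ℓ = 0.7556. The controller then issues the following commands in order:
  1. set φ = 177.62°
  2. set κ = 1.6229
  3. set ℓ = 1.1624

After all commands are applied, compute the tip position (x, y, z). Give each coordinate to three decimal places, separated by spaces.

initial: κ=1.0003, φ=151.26°, ℓ=0.7556
cmd 1: set φ=177.62° → (κ,φ,ℓ)=(1.0003,177.62°,0.7556) → tip=(-0.2720,0.0113,0.6857)
cmd 2: set κ=1.6229 → (κ,φ,ℓ)=(1.6229,177.62°,0.7556) → tip=(-0.4077,0.0169,0.5800)
cmd 3: set ℓ=1.1624 → (κ,φ,ℓ)=(1.6229,177.62°,1.1624) → tip=(-0.8068,0.0335,0.5857)

-0.807 0.034 0.586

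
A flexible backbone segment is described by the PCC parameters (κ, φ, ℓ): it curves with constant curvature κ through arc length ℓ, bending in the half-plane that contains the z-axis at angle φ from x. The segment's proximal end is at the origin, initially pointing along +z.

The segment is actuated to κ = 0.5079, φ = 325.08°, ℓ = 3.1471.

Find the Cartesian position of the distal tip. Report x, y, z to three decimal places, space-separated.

1.659 -1.158 1.968

θ = κ·ℓ = 0.5079 × 3.1471 = 1.59841 rad
ρ = (1 − cos θ)/κ = (1 − -0.02761)/0.5079 = 2.02326
z = sin θ / κ = 0.99962/0.5079 = 1.96814
x = ρ cos φ = 2.02326 × cos(325.08°) = 1.65897
y = ρ sin φ = 2.02326 × sin(325.08°) = -1.15818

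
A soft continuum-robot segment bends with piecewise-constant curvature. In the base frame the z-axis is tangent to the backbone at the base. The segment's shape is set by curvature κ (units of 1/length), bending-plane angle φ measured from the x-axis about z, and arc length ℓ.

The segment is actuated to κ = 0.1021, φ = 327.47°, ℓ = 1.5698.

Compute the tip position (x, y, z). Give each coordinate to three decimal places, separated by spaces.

0.106 -0.068 1.563

θ = κ·ℓ = 0.1021 × 1.5698 = 0.16028 rad
ρ = (1 − cos θ)/κ = (1 − 0.98718)/0.1021 = 0.12553
z = sin θ / κ = 0.15959/0.1021 = 1.56309
x = ρ cos φ = 0.12553 × cos(327.47°) = 0.10584
y = ρ sin φ = 0.12553 × sin(327.47°) = -0.06750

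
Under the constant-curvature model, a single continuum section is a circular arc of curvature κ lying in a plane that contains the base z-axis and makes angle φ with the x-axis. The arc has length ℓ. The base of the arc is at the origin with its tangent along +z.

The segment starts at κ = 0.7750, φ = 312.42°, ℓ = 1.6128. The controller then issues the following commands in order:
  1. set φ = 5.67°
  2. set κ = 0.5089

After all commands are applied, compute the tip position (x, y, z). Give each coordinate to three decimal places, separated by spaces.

initial: κ=0.7750, φ=312.42°, ℓ=1.6128
cmd 1: set φ=5.67° → (κ,φ,ℓ)=(0.7750,5.67°,1.6128) → tip=(0.8790,0.0873,1.2245)
cmd 2: set κ=0.5089 → (κ,φ,ℓ)=(0.5089,5.67°,1.6128) → tip=(0.6225,0.0618,1.4377)

0.622 0.062 1.438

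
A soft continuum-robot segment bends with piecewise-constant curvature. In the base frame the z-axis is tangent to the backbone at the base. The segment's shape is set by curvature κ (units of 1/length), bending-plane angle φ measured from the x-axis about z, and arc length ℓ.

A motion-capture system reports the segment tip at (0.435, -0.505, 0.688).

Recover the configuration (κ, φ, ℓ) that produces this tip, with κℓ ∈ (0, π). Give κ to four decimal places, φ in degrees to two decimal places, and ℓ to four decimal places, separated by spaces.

ρ = √(x²+y²) = √(0.435² + -0.505²) = 0.66652
φ = atan2(y, x) mod 360° = atan2(-0.505, 0.435) = 310.7412°
|p|² = ρ² + z² = 0.66652² + 0.688² = 0.91759
κ = 2ρ / |p|² = 2×0.66652 / 0.91759 = 1.45276
θ = 2·atan2(ρ, z) = 2·atan2(0.66652, 0.688) = 1.53908 rad
ℓ = θ/κ = 1.53908/1.45276 = 1.05942

1.4528 310.74 1.0594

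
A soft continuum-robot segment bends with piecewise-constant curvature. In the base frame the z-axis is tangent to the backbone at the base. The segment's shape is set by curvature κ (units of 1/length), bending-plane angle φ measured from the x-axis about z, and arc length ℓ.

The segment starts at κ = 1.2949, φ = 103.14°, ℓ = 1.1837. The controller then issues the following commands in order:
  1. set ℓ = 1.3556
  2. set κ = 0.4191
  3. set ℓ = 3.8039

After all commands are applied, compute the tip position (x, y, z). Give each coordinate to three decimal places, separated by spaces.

initial: κ=1.2949, φ=103.14°, ℓ=1.1837
cmd 1: set ℓ=1.3556 → (κ,φ,ℓ)=(1.2949,103.14°,1.3556) → tip=(-0.2078,0.8901,0.7591)
cmd 2: set κ=0.4191 → (κ,φ,ℓ)=(0.4191,103.14°,1.3556) → tip=(-0.0852,0.3650,1.2838)
cmd 3: set ℓ=3.8039 → (κ,φ,ℓ)=(0.4191,103.14°,3.8039) → tip=(-0.5551,2.3780,2.3854)

-0.555 2.378 2.385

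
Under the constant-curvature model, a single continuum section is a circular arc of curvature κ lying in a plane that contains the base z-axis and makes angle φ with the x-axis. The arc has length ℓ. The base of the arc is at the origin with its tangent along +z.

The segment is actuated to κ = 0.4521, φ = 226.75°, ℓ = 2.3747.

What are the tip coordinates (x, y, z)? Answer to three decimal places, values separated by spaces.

θ = κ·ℓ = 0.4521 × 2.3747 = 1.07360 rad
ρ = (1 − cos θ)/κ = (1 − 0.47696)/0.4521 = 1.15691
z = sin θ / κ = 0.87892/0.4521 = 1.94409
x = ρ cos φ = 1.15691 × cos(226.75°) = -0.79269
y = ρ sin φ = 1.15691 × sin(226.75°) = -0.84266

-0.793 -0.843 1.944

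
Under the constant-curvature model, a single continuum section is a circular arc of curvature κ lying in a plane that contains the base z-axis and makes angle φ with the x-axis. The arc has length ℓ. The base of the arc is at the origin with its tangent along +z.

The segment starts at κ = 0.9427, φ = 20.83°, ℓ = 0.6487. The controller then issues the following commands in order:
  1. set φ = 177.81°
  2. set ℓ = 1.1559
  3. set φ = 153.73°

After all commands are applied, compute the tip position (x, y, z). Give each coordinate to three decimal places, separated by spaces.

initial: κ=0.9427, φ=20.83°, ℓ=0.6487
cmd 1: set φ=177.81° → (κ,φ,ℓ)=(0.9427,177.81°,0.6487) → tip=(-0.1921,0.0073,0.6090)
cmd 2: set ℓ=1.1559 → (κ,φ,ℓ)=(0.9427,177.81°,1.1559) → tip=(-0.5695,0.0218,0.9404)
cmd 3: set φ=153.73° → (κ,φ,ℓ)=(0.9427,153.73°,1.1559) → tip=(-0.5110,0.2522,0.9404)

-0.511 0.252 0.940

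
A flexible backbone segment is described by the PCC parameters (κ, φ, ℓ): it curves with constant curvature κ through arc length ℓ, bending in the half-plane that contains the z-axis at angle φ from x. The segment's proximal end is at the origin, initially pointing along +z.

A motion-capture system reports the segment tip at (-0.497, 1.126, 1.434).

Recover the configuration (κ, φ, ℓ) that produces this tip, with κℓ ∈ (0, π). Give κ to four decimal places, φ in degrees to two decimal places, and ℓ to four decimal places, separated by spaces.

ρ = √(x²+y²) = √(-0.497² + 1.126²) = 1.23081
φ = atan2(y, x) mod 360° = atan2(1.126, -0.497) = 113.8160°
|p|² = ρ² + z² = 1.23081² + 1.434² = 3.57124
κ = 2ρ / |p|² = 2×1.23081 / 3.57124 = 0.68929
θ = 2·atan2(ρ, z) = 2·atan2(1.23081, 1.434) = 1.41859 rad
ℓ = θ/κ = 1.41859/0.68929 = 2.05805

0.6893 113.82 2.0581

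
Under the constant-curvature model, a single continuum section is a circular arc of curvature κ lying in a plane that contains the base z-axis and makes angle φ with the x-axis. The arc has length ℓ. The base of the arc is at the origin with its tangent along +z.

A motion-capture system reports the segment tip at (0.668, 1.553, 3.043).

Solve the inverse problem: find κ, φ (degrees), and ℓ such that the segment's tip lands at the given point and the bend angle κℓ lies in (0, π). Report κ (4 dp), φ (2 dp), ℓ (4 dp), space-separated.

0.2790 66.73 3.6349

ρ = √(x²+y²) = √(0.668² + 1.553²) = 1.69057
φ = atan2(y, x) mod 360° = atan2(1.553, 0.668) = 66.7258°
|p|² = ρ² + z² = 1.69057² + 3.043² = 12.11788
κ = 2ρ / |p|² = 2×1.69057 / 12.11788 = 0.27902
θ = 2·atan2(ρ, z) = 2·atan2(1.69057, 3.043) = 1.01421 rad
ℓ = θ/κ = 1.01421/0.27902 = 3.63487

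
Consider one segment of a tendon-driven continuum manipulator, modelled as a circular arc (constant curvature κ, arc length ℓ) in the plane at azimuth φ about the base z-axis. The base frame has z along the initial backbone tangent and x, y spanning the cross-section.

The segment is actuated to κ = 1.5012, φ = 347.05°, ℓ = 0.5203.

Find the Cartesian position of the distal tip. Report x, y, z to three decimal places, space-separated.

θ = κ·ℓ = 1.5012 × 0.5203 = 0.78107 rad
ρ = (1 − cos θ)/κ = (1 − 0.71016)/1.5012 = 0.19307
z = sin θ / κ = 0.70404/1.5012 = 0.46899
x = ρ cos φ = 0.19307 × cos(347.05°) = 0.18816
y = ρ sin φ = 0.19307 × sin(347.05°) = -0.04327

0.188 -0.043 0.469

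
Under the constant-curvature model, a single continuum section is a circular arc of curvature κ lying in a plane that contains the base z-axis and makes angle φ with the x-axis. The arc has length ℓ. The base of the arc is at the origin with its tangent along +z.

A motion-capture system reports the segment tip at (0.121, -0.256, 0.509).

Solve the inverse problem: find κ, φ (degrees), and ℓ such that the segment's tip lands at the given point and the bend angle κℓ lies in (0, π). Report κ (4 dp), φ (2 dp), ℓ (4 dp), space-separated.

ρ = √(x²+y²) = √(0.121² + -0.256²) = 0.28316
φ = atan2(y, x) mod 360° = atan2(-0.256, 0.121) = 295.2981°
|p|² = ρ² + z² = 0.28316² + 0.509² = 0.33926
κ = 2ρ / |p|² = 2×0.28316 / 0.33926 = 1.66926
θ = 2·atan2(ρ, z) = 2·atan2(0.28316, 0.509) = 1.01533 rad
ℓ = θ/κ = 1.01533/1.66926 = 0.60825

1.6693 295.30 0.6083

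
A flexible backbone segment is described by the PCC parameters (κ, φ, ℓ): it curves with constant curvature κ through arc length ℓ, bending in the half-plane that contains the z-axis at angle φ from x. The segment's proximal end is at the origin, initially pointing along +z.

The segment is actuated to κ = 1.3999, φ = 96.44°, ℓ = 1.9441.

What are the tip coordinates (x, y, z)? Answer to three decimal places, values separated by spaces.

θ = κ·ℓ = 1.3999 × 1.9441 = 2.72155 rad
ρ = (1 − cos θ)/κ = (1 − -0.91307)/1.3999 = 1.36658
z = sin θ / κ = 0.40780/1.3999 = 0.29131
x = ρ cos φ = 1.36658 × cos(96.44°) = -0.15328
y = ρ sin φ = 1.36658 × sin(96.44°) = 1.35795

-0.153 1.358 0.291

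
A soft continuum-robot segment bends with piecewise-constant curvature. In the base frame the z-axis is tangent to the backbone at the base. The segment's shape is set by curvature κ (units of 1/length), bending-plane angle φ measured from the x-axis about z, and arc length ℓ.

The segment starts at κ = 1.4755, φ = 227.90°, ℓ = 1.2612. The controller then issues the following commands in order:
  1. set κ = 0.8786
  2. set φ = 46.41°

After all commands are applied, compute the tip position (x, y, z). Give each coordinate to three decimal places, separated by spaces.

initial: κ=1.4755, φ=227.90°, ℓ=1.2612
cmd 1: set κ=0.8786 → (κ,φ,ℓ)=(0.8786,227.90°,1.2612) → tip=(-0.4225,-0.4675,1.0185)
cmd 2: set φ=46.41° → (κ,φ,ℓ)=(0.8786,46.41°,1.2612) → tip=(0.4345,0.4564,1.0185)

0.434 0.456 1.018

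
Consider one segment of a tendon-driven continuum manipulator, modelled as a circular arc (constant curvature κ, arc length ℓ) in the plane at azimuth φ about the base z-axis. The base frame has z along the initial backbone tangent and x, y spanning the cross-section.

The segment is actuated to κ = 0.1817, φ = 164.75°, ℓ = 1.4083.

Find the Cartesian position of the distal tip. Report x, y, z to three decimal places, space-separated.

-0.173 0.047 1.393

θ = κ·ℓ = 0.1817 × 1.4083 = 0.25589 rad
ρ = (1 − cos θ)/κ = (1 − 0.96744)/0.1817 = 0.17920
z = sin θ / κ = 0.25310/0.1817 = 1.39298
x = ρ cos φ = 0.17920 × cos(164.75°) = -0.17289
y = ρ sin φ = 0.17920 × sin(164.75°) = 0.04714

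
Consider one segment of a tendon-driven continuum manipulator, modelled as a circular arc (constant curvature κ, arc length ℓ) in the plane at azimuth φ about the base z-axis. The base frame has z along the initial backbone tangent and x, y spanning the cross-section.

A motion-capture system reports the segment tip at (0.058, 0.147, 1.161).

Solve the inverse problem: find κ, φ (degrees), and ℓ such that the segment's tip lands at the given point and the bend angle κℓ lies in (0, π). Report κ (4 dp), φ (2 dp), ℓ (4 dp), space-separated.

0.2302 68.47 1.1753

ρ = √(x²+y²) = √(0.058² + 0.147²) = 0.15803
φ = atan2(y, x) mod 360° = atan2(0.147, 0.058) = 68.4679°
|p|² = ρ² + z² = 0.15803² + 1.161² = 1.37289
κ = 2ρ / |p|² = 2×0.15803 / 1.37289 = 0.23021
θ = 2·atan2(ρ, z) = 2·atan2(0.15803, 1.161) = 0.27057 rad
ℓ = θ/κ = 0.27057/0.23021 = 1.17529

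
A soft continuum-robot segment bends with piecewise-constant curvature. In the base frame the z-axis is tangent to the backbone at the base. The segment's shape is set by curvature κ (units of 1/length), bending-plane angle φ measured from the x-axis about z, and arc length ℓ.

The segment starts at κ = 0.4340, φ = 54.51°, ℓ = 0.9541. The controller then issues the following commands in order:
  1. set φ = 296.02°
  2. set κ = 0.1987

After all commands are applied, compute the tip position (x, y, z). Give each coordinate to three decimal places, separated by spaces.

initial: κ=0.4340, φ=54.51°, ℓ=0.9541
cmd 1: set φ=296.02° → (κ,φ,ℓ)=(0.4340,296.02°,0.9541) → tip=(0.0854,-0.1750,0.9271)
cmd 2: set κ=0.1987 → (κ,φ,ℓ)=(0.1987,296.02°,0.9541) → tip=(0.0396,-0.0810,0.9484)

0.040 -0.081 0.948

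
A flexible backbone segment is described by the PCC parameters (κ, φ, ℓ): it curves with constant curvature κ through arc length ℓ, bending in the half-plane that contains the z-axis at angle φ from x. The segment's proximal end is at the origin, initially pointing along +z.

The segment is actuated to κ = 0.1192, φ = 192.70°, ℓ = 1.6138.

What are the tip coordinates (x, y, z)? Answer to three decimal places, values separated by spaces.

θ = κ·ℓ = 0.1192 × 1.6138 = 0.19236 rad
ρ = (1 − cos θ)/κ = (1 − 0.98155)/0.1192 = 0.15474
z = sin θ / κ = 0.19118/0.1192 = 1.60387
x = ρ cos φ = 0.15474 × cos(192.70°) = -0.15096
y = ρ sin φ = 0.15474 × sin(192.70°) = -0.03402

-0.151 -0.034 1.604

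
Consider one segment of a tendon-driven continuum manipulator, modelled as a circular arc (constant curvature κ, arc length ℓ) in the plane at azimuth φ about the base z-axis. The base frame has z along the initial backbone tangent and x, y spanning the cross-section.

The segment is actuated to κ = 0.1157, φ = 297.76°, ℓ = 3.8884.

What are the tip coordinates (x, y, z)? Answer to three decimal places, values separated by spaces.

θ = κ·ℓ = 0.1157 × 3.8884 = 0.44989 rad
ρ = (1 − cos θ)/κ = (1 − 0.90050)/0.1157 = 0.86002
z = sin θ / κ = 0.43486/0.1157 = 3.75855
x = ρ cos φ = 0.86002 × cos(297.76°) = 0.40057
y = ρ sin φ = 0.86002 × sin(297.76°) = -0.76104

0.401 -0.761 3.759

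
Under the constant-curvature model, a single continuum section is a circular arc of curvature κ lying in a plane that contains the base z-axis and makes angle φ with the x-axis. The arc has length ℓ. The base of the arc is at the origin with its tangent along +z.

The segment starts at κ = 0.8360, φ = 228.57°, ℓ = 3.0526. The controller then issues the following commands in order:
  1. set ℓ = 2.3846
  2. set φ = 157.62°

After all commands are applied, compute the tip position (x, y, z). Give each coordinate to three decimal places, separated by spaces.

-1.560 0.642 1.091

initial: κ=0.8360, φ=228.57°, ℓ=3.0526
cmd 1: set ℓ=2.3846 → (κ,φ,ℓ)=(0.8360,228.57°,2.3846) → tip=(-1.1162,-1.2648,1.0909)
cmd 2: set φ=157.62° → (κ,φ,ℓ)=(0.8360,157.62°,2.3846) → tip=(-1.5598,0.6423,1.0909)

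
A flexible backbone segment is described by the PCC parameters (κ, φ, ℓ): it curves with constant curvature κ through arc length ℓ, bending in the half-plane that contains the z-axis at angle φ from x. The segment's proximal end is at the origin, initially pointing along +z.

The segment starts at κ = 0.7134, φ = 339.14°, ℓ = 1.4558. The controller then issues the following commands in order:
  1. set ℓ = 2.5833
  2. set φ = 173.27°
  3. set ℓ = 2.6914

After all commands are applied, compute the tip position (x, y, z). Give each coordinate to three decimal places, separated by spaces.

-1.868 0.220 1.317

initial: κ=0.7134, φ=339.14°, ℓ=1.4558
cmd 1: set ℓ=2.5833 → (κ,φ,ℓ)=(0.7134,339.14°,2.5833) → tip=(1.6619,-0.6333,1.3502)
cmd 2: set φ=173.27° → (κ,φ,ℓ)=(0.7134,173.27°,2.5833) → tip=(-1.7662,0.2084,1.3502)
cmd 3: set ℓ=2.6914 → (κ,φ,ℓ)=(0.7134,173.27°,2.6914) → tip=(-1.8684,0.2205,1.3171)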